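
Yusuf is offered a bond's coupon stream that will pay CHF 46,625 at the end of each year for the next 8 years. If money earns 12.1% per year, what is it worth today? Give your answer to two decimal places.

PV = PMT · [1 − (1+i)^(−n)] / i = 46625 · 4.950331 = 230,809.2001

CHF 230,809.20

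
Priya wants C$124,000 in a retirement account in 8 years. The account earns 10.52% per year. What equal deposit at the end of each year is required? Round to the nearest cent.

C$10,640.05

FV-annuity factor = 11.654083; PMT = 124000 / 11.654083 = 10,640.0482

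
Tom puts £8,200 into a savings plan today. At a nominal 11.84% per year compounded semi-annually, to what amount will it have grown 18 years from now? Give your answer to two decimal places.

£65,016.09

i = 0.1184/2 = 0.0592 per half-year; n = 18·2 = 36.
FV = PV·(1+i)^n = 8,200 × 7.928791 = 65,016.0900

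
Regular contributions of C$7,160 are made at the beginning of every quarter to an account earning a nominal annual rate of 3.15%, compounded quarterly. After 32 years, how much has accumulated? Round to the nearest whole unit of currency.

i = 0.0315/4 = 0.007875 per quarter; n = 32·4 = 128.
FV = 7160 × [(1+0.007875)^128 − 1] / 0.007875 × (1+i) = 7160 × 221.325238 = 1,584,688.7068
(annuity-due: payments at period start, so ×(1+i).)

C$1,584,689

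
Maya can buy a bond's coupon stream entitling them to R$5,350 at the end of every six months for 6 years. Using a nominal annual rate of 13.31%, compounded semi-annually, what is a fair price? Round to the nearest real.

R$43,286

Periodic rate i = 0.1331/2 = 0.06655; n = 6 × 2 = 12 periods.
PV = PMT · [1 − (1+i)^(−n)] / i = 5350 · 8.090804 = 43,285.7994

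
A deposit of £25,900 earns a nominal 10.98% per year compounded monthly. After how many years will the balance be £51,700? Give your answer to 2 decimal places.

Periodic rate i = 0.1098/12 = 0.00915.
n = ln(51700/25900) / ln(1+0.00915) = ln(1.99614) / 0.009108 = 75.8877 months
= 75.8877/12 years

6.32 years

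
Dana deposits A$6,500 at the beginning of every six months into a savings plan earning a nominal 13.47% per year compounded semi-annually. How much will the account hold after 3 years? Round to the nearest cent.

A$49,297.59

Periodic rate i = 0.1347/2 = 0.06735; n = 3 × 2 = 6 periods.
FV = 6500 × [(1+0.06735)^6 − 1] / 0.06735 × (1+i) = 6500 × 7.584245 = 49,297.5938
(Beginning-of-period payments → annuity-due factor ×(1+i).)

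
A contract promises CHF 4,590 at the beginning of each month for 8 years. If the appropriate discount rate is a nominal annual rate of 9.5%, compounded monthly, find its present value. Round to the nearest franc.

i = 0.095/12 = 0.00791667 per month; n = 8·12 = 96.
PV = 4590 × [1 − (1+0.00791667)^(−96)] / 0.00791667 × (1+i) = 4590 × 67.596022 = 310,265.7404
Payments are at the start of each period, so multiply by (1+i).

CHF 310,266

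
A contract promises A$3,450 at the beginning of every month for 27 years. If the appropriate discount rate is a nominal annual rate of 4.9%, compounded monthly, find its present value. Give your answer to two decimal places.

i = 0.049/12 = 0.00408333 per month; n = 27·12 = 324.
Annuity factor a(324|0.00408333) × (1+i) = 180.230045; PV = 3450 × 180.230045 = 621,793.6538
(Beginning-of-period payments → annuity-due factor ×(1+i).)

A$621,793.65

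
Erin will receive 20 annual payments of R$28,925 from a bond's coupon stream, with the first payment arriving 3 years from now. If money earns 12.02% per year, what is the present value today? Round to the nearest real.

PV at t=2 (ordinary 20-year annuity): 28925 × a(20|0.1202) = 28925 × 7.460090 = 215,783.0941
Discount back 2 years: 215,783.0941 × (1+0.1202)^(−2) = 215,783.0941 × 0.796909 = 171,959.5419

R$171,960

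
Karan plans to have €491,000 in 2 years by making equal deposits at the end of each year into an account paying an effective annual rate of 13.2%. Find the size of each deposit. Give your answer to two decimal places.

FV-annuity factor = 2.132000; PMT = 491000 / 2.132000 = 230,300.1876

€230,300.19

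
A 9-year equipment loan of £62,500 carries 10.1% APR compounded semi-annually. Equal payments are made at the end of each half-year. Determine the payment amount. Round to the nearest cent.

£5,367.54

Periodic rate i = 0.101/2 = 0.0505; n = 9 × 2 = 18 periods.
PMT = 62500 / ( [1 − (1+0.0505)^(−18)] / 0.0505 ) = 62500 / 11.644057 = 5,367.5449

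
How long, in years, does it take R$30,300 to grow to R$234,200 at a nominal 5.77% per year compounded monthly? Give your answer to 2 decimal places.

35.53 years

Periodic rate i = 0.0577/12 = 0.00480833.
(1+i)^n = 234200/30300 = 7.72937, so n = ln 7.72937 / ln 1.00481 = 426.3308 months
= 426.3308/12 years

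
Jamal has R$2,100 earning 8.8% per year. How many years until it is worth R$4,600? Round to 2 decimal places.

9.30 years

(1+i)^n = 4600/2100 = 2.19048, so n = ln 2.19048 / ln 1.088 = 9.2970 years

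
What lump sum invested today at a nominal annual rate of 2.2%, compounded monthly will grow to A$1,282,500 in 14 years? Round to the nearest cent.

Periodic rate i = 0.022/12 = 0.00183333; n = 14 × 12 = 168 periods.
Discount factor = (1+0.00183333)^(−168) = 0.735123; PV = 1,282,500 × 0.735123 = 942,794.7154

A$942,794.72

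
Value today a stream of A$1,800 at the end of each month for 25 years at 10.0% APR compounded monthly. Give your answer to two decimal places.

Periodic rate i = 0.1/12 = 0.00833333; n = 25 × 12 = 300 periods.
Annuity factor a(300|0.00833333) = 110.047230; PV = 1800 × 110.047230 = 198,085.0141

A$198,085.01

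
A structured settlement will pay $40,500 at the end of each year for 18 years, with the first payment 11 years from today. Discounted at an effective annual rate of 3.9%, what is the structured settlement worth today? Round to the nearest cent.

Value one period before first payment (t=10): 40500 × [1 − (1+0.039)^(−18)] / 0.039 = 40500 × 12.762815 = 516,893.9923
PV₀ = 516,893.9923 / (1+0.039)^10 = 516,893.9923 / 1.466073 = 352,570.5304

$352,570.53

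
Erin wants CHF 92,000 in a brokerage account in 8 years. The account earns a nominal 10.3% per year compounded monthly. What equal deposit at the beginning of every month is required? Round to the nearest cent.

With 12 periods per year: i = 0.00858333, n = 96.
FV-annuity factor × (1+i) = 149.418998; PMT = 92000 / 149.418998 = 615.7182

CHF 615.72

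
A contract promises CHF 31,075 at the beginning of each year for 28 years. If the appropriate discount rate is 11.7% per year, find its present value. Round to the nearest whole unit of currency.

CHF 283,283

Annuity factor a(28|0.117) × (1+i) = 9.116107; PV = 31075 × 9.116107 = 283,283.0124
Payments are at the start of each period, so multiply by (1+i).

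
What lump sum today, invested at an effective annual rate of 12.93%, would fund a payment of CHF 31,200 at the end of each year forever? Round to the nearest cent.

PV = C/r = 31200/0.1293 = 241,299.3039

CHF 241,299.30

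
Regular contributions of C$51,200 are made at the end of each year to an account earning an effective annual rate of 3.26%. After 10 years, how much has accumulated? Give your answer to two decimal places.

FV = PMT · [(1+i)^n − 1] / i = 51200 · 11.602099 = 594,027.4871

C$594,027.49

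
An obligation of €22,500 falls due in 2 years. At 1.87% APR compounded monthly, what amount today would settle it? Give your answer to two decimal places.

€21,674.67

Periodic rate i = 0.0187/12 = 0.00155833; n = 2 × 12 = 24 periods.
PV = FV·(1+i)^(−n) = 22,500 × 0.963319 = 21,674.6726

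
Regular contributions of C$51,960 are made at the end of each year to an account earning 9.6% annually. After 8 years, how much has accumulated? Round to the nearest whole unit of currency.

Accumulation factor s(8|0.096) = 11.271019; FV = 51960 × 11.271019 = 585,642.1214

C$585,642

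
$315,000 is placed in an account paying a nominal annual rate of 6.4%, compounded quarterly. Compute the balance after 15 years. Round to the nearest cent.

i = 0.064/4 = 0.016 per quarter; n = 15·4 = 60.
FV = PV·(1+i)^n = 315,000 × 2.591925 = 816,456.4619

$816,456.46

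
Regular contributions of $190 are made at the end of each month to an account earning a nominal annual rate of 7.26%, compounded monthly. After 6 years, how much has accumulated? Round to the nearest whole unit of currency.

With 12 periods per year: i = 0.00605, n = 72.
Accumulation factor s(72|0.00605) = 89.894681; FV = 190 × 89.894681 = 17,079.9894

$17,080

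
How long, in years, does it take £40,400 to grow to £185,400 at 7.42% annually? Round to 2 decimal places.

(1+i)^n = 185400/40400 = 4.58911, so n = ln 4.58911 / ln 1.0742 = 21.2876 years

21.29 years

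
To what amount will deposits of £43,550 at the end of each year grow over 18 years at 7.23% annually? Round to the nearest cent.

£1,513,783.68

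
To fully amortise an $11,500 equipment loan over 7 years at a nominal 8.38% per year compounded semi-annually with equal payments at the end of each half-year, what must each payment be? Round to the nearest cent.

i = 0.0838/2 = 0.0419 per half-year; n = 7·2 = 14.
PMT = 11500 / ( [1 − (1+0.0419)^(−14)] / 0.0419 ) = 11500 / 10.431850 = 1,102.3931

$1,102.39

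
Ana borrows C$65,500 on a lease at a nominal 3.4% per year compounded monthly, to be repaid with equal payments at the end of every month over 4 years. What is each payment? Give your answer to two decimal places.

C$1,461.41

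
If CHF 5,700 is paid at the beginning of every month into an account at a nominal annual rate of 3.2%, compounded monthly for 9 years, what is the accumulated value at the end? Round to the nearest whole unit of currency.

Periodic rate i = 0.032/12 = 0.00266667; n = 9 × 12 = 108 periods.
FV = PMT · [(1+i)^n − 1] / i × (1+i) = 5700 · 125.300552 = 714,213.1444
(Beginning-of-period payments → annuity-due factor ×(1+i).)

CHF 714,213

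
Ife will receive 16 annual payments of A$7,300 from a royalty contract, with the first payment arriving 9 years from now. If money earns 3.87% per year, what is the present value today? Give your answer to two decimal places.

A$63,385.20

Value one period before first payment (t=8): 7300 × [1 − (1+0.0387)^(−16)] / 0.0387 = 7300 × 11.764841 = 85,883.3398
PV₀ = 85,883.3398 / (1+0.0387)^8 = 85,883.3398 / 1.354943 = 63,385.2010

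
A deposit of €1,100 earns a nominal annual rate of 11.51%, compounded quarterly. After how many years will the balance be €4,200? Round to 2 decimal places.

11.81 years

Periodic rate i = 0.1151/4 = 0.028775.
(1+i)^n = 4200/1100 = 3.81818, so n = ln 3.81818 / ln 1.02877 = 47.2271 quarters
= 47.2271/4 years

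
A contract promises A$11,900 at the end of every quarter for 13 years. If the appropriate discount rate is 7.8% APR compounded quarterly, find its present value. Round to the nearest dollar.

A$386,706

With 4 periods per year: i = 0.0195, n = 52.
PV = 11900 × [1 − (1+0.0195)^(−52)] / 0.0195 = 11900 × 32.496263 = 386,705.5301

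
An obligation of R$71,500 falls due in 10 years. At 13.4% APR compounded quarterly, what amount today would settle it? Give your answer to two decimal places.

R$19,137.57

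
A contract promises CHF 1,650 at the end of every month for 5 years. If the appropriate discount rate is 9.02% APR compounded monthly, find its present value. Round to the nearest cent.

CHF 79,448.91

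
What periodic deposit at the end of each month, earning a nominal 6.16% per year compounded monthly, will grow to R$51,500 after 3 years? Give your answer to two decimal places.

R$1,306.10

With 12 periods per year: i = 0.00513333, n = 36.
FV-annuity factor = 39.430384; PMT = 51500 / 39.430384 = 1,306.0994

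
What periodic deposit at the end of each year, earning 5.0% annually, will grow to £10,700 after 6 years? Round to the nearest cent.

£1,573.09

FV-annuity factor = 6.801913; PMT = 10700 / 6.801913 = 1,573.0869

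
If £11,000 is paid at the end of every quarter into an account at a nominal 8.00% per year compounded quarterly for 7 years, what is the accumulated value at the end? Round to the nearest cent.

£407,563.31

With 4 periods per year: i = 0.02, n = 28.
Accumulation factor s(28|0.02) = 37.051210; FV = 11000 × 37.051210 = 407,563.3134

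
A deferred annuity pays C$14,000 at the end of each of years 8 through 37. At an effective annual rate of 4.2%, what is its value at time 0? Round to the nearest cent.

C$177,182.16

Value one period before first payment (t=7): 14000 × [1 − (1+0.042)^(−30)] / 0.042 = 14000 × 16.879749 = 236,316.4818
PV₀ = 236,316.4818 / (1+0.042)^7 = 236,316.4818 / 1.333749 = 177,182.1551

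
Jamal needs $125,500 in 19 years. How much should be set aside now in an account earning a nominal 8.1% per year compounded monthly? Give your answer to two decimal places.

$27,071.37

i = 0.081/12 = 0.00675 per month; n = 19·12 = 228.
PV = 125,500 / (1 + 0.00675)^228 = 125,500 / 4.635894 = 27,071.3677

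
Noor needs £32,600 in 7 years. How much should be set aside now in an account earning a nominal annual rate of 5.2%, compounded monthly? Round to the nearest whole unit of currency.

£22,671

Periodic rate i = 0.052/12 = 0.00433333; n = 7 × 12 = 84 periods.
Discount factor = (1+0.00433333)^(−84) = 0.695438; PV = 32,600 × 0.695438 = 22,671.2745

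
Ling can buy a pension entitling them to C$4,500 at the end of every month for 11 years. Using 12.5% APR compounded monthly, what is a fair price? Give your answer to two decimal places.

C$321,993.69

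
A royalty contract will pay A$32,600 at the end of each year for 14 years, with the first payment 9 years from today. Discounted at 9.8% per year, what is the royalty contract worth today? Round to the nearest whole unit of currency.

A$114,927

PV at t=8 (ordinary 14-year annuity): 32600 × a(14|0.098) = 32600 × 7.447688 = 242,794.6444
Discount back 8 years: 242,794.6444 × (1+0.098)^(−8) = 242,794.6444 × 0.473349 = 114,926.5532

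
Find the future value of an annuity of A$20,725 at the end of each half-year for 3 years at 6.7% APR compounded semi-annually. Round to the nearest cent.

A$135,241.33

Periodic rate i = 0.067/2 = 0.0335; n = 3 × 2 = 6 periods.
FV = PMT · [(1+i)^n − 1] / i = 20725 · 6.525517 = 135,241.3301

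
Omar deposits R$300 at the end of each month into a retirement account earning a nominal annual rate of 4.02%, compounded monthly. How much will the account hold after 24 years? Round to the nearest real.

R$145,078

Periodic rate i = 0.0402/12 = 0.00335; n = 24 × 12 = 288 periods.
FV = 300 × [(1+0.00335)^288 − 1] / 0.00335 = 300 × 483.592446 = 145,077.7339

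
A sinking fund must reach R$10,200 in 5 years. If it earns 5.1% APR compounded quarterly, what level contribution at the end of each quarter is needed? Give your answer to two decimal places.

R$450.96

i = 0.051/4 = 0.01275 per quarter; n = 5·4 = 20.
PMT = 10200 / ( [(1+0.01275)^20 − 1] / 0.01275 ) = 10200 / 22.618286 = 450.9625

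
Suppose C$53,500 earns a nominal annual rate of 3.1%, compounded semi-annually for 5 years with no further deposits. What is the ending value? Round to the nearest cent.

i = 0.031/2 = 0.0155 per half-year; n = 5·2 = 10.
FV = PV·(1+i)^n = 53,500 × 1.166270 = 62,395.4699

C$62,395.47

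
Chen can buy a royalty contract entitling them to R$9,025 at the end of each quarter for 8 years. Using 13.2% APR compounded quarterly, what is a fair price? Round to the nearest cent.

i = 0.132/4 = 0.033 per quarter; n = 8·4 = 32.
PV = PMT · [1 − (1+i)^(−n)] / i = 9025 · 19.581031 = 176,718.8055

R$176,718.81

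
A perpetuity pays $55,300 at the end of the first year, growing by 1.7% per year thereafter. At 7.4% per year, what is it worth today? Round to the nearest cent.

$970,175.44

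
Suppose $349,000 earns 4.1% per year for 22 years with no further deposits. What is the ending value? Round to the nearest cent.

349,000 × (1+0.041)^22 = 349,000 × 2.420561 = 844,775.8232

$844,775.82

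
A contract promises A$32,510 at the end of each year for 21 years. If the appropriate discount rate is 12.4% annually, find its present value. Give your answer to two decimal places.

A$239,660.82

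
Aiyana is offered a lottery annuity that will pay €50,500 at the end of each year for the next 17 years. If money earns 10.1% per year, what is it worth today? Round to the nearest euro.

€402,594

PV = PMT · [1 − (1+i)^(−n)] / i = 50500 · 7.972159 = 402,594.0286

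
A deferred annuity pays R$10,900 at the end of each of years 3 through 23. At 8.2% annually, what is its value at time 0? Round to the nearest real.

PV at t=2 (ordinary 21-year annuity): 10900 × a(21|0.082) = 10900 × 9.864812 = 107,526.4519
Discount back 2 years: 107,526.4519 × (1+0.082)^(−2) = 107,526.4519 × 0.854172 = 91,846.1156

R$91,846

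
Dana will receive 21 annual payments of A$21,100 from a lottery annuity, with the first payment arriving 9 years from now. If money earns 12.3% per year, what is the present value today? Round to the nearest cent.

A$61,882.88

Value one period before first payment (t=8): 21100 × [1 − (1+0.123)^(−21)] / 0.123 = 21100 × 7.418671 = 156,533.9630
Discount back 8 years: 156,533.9630 × (1+0.123)^(−8) = 156,533.9630 × 0.395332 = 61,882.8819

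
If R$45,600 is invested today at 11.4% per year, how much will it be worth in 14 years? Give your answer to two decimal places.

R$206,708.11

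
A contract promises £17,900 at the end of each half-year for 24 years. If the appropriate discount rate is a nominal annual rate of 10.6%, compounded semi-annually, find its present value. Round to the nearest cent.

£309,420.93

With 2 periods per year: i = 0.053, n = 48.
Annuity factor a(48|0.053) = 17.286085; PV = 17900 × 17.286085 = 309,420.9287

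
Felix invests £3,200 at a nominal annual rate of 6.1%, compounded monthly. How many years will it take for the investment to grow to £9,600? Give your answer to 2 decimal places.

Periodic rate i = 0.061/12 = 0.00508333.
n = ln(9600/3200) / ln(1+0.00508333) = ln(3.00000) / 0.005070 = 216.6693 months
= 216.6693/12 years

18.06 years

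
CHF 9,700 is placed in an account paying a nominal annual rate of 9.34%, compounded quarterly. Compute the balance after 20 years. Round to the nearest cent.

CHF 61,476.23

Periodic rate i = 0.0934/4 = 0.02335; n = 20 × 4 = 80 periods.
FV = 9,700 × (1 + 0.02335)^80 = 61,476.2328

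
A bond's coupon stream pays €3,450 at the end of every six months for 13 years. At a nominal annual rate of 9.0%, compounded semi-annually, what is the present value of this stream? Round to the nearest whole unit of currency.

Periodic rate i = 0.09/2 = 0.045; n = 13 × 2 = 26 periods.
PV = PMT · [1 − (1+i)^(−n)] / i = 3450 · 15.146611 = 52,255.8095

€52,256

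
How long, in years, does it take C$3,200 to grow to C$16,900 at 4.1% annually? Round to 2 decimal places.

n = ln(16900/3200) / ln(1+0.041) = ln(5.28125) / 0.040182 = 41.4158 years

41.42 years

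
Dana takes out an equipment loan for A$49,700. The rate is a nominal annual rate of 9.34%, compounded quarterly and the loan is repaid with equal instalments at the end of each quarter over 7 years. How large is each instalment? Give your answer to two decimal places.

Periodic rate i = 0.0934/4 = 0.02335; n = 7 × 4 = 28 periods.
PMT = 49700 / ( [1 − (1+0.02335)^(−28)] / 0.02335 ) = 49700 / 20.385889 = 2,437.9608

A$2,437.96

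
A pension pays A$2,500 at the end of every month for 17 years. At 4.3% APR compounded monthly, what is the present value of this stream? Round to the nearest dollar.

i = 0.043/12 = 0.00358333 per month; n = 17·12 = 204.
PV = 2500 × [1 − (1+0.00358333)^(−204)] / 0.00358333 = 2500 × 144.542299 = 361,355.7487

A$361,356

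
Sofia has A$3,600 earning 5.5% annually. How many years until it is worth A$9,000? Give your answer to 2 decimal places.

17.11 years

n = ln(9000/3600) / ln(1+0.055) = ln(2.50000) / 0.053541 = 17.1139 years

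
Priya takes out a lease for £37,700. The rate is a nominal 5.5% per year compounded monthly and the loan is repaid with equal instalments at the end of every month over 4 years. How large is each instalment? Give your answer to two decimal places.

With 12 periods per year: i = 0.00458333, n = 48.
Annuity-PV factor = 42.998777; PMT = 37700 / 42.998777 = 876.7691

£876.77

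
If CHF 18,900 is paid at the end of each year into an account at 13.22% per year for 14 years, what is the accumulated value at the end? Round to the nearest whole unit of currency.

FV = PMT · [(1+i)^n − 1] / i = 18900 · 35.457907 = 670,154.4463

CHF 670,154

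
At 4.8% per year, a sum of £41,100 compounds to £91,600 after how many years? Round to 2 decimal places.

17.09 years

n = ln(91600/41100) / ln(1+0.048) = ln(2.22871) / 0.046884 = 17.0939 years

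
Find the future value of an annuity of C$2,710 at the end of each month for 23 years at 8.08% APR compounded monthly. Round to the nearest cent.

C$2,162,758.62

Periodic rate i = 0.0808/12 = 0.00673333; n = 23 × 12 = 276 periods.
Accumulation factor s(276|0.00673333) = 798.065911; FV = 2710 × 798.065911 = 2,162,758.6177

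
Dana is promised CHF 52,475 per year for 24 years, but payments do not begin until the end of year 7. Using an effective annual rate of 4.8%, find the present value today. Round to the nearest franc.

Value one period before first payment (t=6): 52475 × [1 − (1+0.048)^(−24)] / 0.048 = 52475 × 14.071134 = 738,382.7481
Discount back 6 years: 738,382.7481 × (1+0.048)^(−6) = 738,382.7481 × 0.754801 = 557,331.8278

CHF 557,332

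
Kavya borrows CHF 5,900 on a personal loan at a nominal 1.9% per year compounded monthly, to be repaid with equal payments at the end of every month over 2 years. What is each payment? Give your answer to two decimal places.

With 12 periods per year: i = 0.00158333, n = 24.
PMT = 5900 / ( [1 − (1+0.00158333)^(−24)] / 0.00158333 ) = 5900 / 23.531449 = 250.7283

CHF 250.73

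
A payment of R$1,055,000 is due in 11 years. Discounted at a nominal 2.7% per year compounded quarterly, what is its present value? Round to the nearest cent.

Periodic rate i = 0.027/4 = 0.00675; n = 11 × 4 = 44 periods.
PV = FV·(1+i)^(−n) = 1,055,000 × 0.743786 = 784,694.0785

R$784,694.08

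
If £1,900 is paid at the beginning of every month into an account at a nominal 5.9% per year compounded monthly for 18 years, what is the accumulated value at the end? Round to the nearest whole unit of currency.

£731,880

With 12 periods per year: i = 0.00491667, n = 216.
FV = 1900 × [(1+0.00491667)^216 − 1] / 0.00491667 × (1+i) = 1900 × 385.199875 = 731,879.7621
(Beginning-of-period payments → annuity-due factor ×(1+i).)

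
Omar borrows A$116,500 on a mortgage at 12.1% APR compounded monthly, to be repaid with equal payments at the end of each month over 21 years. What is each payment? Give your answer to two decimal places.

A$1,276.57

Periodic rate i = 0.121/12 = 0.0100833; n = 21 × 12 = 252 periods.
PMT = 116500 / ( [1 − (1+0.0100833)^(−252)] / 0.0100833 ) = 116500 / 91.259843 = 1,276.5746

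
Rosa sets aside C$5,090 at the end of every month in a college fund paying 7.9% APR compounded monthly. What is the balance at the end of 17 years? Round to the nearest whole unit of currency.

C$2,175,449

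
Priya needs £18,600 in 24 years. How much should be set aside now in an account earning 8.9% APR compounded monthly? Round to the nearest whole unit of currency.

£2,215

i = 0.089/12 = 0.00741667 per month; n = 24·12 = 288.
PV = FV·(1+i)^(−n) = 18,600 × 0.119061 = 2,214.5376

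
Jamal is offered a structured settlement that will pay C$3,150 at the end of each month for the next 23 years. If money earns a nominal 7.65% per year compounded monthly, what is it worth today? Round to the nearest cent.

i = 0.0765/12 = 0.006375 per month; n = 23·12 = 276.
Annuity factor a(276|0.006375) = 129.710605; PV = 3150 × 129.710605 = 408,588.4054

C$408,588.41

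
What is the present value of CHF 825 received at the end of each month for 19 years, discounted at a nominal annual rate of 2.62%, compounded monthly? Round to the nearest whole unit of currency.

CHF 148,048

With 12 periods per year: i = 0.00218333, n = 228.
PV = 825 × [1 − (1+0.00218333)^(−228)] / 0.00218333 = 825 × 179.452012 = 148,047.9103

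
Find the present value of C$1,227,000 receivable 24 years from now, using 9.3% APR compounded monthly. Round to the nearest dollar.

i = 0.093/12 = 0.00775 per month; n = 24·12 = 288.
Discount factor = (1+0.00775)^(−288) = 0.108241; PV = 1,227,000 × 0.108241 = 132,811.6576

C$132,812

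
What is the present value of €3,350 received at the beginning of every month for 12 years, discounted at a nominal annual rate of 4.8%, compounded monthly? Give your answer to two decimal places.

i = 0.048/12 = 0.004 per month; n = 12·12 = 144.
PV = 3350 × [1 − (1+0.004)^(−144)] / 0.004 × (1+i) = 3350 × 109.740041 = 367,629.1361
(Beginning-of-period payments → annuity-due factor ×(1+i).)

€367,629.14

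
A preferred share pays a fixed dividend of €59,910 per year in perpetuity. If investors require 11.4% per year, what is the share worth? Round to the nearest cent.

€525,526.32

PV = PMT / i = 59910 / 0.114 = 525,526.3158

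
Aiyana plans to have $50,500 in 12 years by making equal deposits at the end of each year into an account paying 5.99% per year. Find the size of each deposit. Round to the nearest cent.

PMT = 50500 / ( [(1+0.0599)^12 − 1] / 0.0599 ) = 50500 / 16.860095 = 2,995.2382

$2,995.24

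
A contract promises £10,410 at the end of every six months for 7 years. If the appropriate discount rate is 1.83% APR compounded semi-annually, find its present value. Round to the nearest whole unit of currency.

£136,208

With 2 periods per year: i = 0.00915, n = 14.
PV = PMT · [1 − (1+i)^(−n)] / i = 10410 · 13.084370 = 136,208.2890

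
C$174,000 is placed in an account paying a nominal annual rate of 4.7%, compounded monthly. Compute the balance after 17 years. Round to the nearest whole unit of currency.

With 12 periods per year: i = 0.00391667, n = 204.
174,000 × (1+0.00391667)^204 = 174,000 × 2.219849 = 386,253.7993

C$386,254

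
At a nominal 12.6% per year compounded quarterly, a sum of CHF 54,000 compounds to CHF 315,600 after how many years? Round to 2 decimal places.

Periodic rate i = 0.126/4 = 0.0315.
n = ln(315600/54000) / ln(1+0.0315) = ln(5.84444) / 0.031014 = 56.9255 quarters
= 56.9255/4 years

14.23 years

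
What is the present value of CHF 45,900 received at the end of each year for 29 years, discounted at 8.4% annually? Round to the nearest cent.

CHF 493,743.91

PV = 45900 × [1 − (1+0.084)^(−29)] / 0.084 = 45900 × 10.756948 = 493,743.9073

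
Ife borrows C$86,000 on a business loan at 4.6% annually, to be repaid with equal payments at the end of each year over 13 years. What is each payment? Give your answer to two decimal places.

Annuity-PV factor = 9.623939; PMT = 86000 / 9.623939 = 8,936.0497

C$8,936.05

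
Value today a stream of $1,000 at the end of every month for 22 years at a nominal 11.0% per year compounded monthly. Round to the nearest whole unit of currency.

i = 0.11/12 = 0.00916667 per month; n = 22·12 = 264.
Annuity factor a(264|0.00916667) = 99.282835; PV = 1000 × 99.282835 = 99,282.8352

$99,283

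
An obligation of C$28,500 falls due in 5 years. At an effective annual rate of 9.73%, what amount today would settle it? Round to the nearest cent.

Discount factor = (1+0.0973)^(−5) = 0.628598; PV = 28,500 × 0.628598 = 17,915.0475

C$17,915.05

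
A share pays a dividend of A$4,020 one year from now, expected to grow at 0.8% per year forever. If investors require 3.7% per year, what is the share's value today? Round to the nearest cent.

A$138,620.69

PV = PMT / (i − g) = 4020 / (0.037 − 0.008) = 4020 / 0.029000 = 138,620.6897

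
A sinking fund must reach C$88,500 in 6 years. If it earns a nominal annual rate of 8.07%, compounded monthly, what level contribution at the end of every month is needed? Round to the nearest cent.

With 12 periods per year: i = 0.006725, n = 72.
PMT = 88500 / ( [(1+0.006725)^72 − 1] / 0.006725 ) = 88500 / 92.230166 = 959.5559

C$959.56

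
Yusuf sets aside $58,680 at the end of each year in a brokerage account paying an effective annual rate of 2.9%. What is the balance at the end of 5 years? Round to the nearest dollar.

$310,918

FV = 58680 × [(1+0.029)^5 − 1] / 0.029 = 58680 × 5.298533 = 310,917.8960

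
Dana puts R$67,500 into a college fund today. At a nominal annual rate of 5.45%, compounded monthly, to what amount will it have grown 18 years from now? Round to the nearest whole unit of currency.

With 12 periods per year: i = 0.00454167, n = 216.
FV = 67,500 × (1 + 0.00454167)^216 = 179,631.3387

R$179,631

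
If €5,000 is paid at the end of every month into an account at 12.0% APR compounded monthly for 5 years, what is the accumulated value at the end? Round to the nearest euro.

With 12 periods per year: i = 0.01, n = 60.
FV = PMT · [(1+i)^n − 1] / i = 5000 · 81.669670 = 408,348.3493

€408,348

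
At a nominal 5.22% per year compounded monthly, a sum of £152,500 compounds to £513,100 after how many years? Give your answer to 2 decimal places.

23.29 years

Periodic rate i = 0.0522/12 = 0.00435.
(1+i)^n = 513100/152500 = 3.36459, so n = ln 3.36459 / ln 1.00435 = 279.5272 months
= 279.5272/12 years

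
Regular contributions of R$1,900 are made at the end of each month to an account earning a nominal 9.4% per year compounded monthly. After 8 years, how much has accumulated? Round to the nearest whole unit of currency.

i = 0.094/12 = 0.00783333 per month; n = 8·12 = 96.
FV = PMT · [(1+i)^n − 1] / i = 1900 · 142.344515 = 270,454.5782

R$270,455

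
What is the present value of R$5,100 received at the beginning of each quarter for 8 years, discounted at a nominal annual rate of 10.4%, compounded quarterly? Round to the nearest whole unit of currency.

R$112,736

With 4 periods per year: i = 0.026, n = 32.
PV = PMT · [1 − (1+i)^(−n)] / i × (1+i) = 5100 · 22.105186 = 112,736.4472
Payments are at the start of each period, so multiply by (1+i).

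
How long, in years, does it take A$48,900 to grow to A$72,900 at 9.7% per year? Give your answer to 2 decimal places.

(1+i)^n = 72900/48900 = 1.49080, so n = ln 1.49080 / ln 1.097 = 4.3132 years

4.31 years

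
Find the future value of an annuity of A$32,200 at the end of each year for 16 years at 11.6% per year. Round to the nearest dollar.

A$1,329,448

FV = 32200 × [(1+0.116)^16 − 1] / 0.116 = 32200 × 41.287191 = 1,329,447.5373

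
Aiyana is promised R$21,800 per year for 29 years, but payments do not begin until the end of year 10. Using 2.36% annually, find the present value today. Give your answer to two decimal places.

R$368,100.91

PV at t=9 (ordinary 29-year annuity): 21800 × a(29|0.0236) = 21800 × 20.829694 = 454,087.3299
Discount back 9 years: 454,087.3299 × (1+0.0236)^(−9) = 454,087.3299 × 0.810639 = 368,100.9085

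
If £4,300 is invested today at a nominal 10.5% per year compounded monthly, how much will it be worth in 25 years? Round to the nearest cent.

£58,685.77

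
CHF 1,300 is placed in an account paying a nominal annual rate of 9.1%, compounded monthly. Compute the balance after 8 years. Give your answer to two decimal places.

CHF 2,684.83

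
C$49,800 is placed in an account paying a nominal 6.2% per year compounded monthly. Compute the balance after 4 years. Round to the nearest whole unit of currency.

C$63,776

i = 0.062/12 = 0.00516667 per month; n = 4·12 = 48.
FV = 49,800 × (1 + 0.00516667)^48 = 63,775.9727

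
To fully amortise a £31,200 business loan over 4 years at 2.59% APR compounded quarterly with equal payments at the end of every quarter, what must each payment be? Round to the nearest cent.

Periodic rate i = 0.0259/4 = 0.006475; n = 4 × 4 = 16 periods.
PMT = 31200 / ( [1 − (1+0.006475)^(−16)] / 0.006475 ) = 31200 / 15.152586 = 2,059.0545

£2,059.05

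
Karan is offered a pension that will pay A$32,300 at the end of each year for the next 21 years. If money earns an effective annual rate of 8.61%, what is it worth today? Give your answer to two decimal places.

A$308,933.70

PV = 32300 × [1 − (1+0.0861)^(−21)] / 0.0861 = 32300 × 9.564511 = 308,933.7019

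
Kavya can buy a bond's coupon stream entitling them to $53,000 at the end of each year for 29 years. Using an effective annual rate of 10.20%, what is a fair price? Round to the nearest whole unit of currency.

PV = PMT · [1 − (1+i)^(−n)] / i = 53000 · 9.217603 = 488,532.9634

$488,533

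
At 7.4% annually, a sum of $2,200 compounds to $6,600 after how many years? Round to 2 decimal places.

n = ln(6600/2200) / ln(1+0.074) = ln(3.00000) / 0.071390 = 15.3889 years

15.39 years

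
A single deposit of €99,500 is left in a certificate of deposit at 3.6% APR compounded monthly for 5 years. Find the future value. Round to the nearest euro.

€119,091

Periodic rate i = 0.036/12 = 0.003; n = 5 × 12 = 60 periods.
99,500 × (1+0.003)^60 = 99,500 × 1.196895 = 119,091.0329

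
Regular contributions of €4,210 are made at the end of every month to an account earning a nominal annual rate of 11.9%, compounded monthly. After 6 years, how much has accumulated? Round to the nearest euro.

Periodic rate i = 0.119/12 = 0.00991667; n = 6 × 12 = 72 periods.
FV = 4210 × [(1+0.00991667)^72 − 1] / 0.00991667 = 4210 × 104.367114 = 439,385.5487

€439,386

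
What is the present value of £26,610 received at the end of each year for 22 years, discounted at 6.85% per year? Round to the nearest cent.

£298,036.70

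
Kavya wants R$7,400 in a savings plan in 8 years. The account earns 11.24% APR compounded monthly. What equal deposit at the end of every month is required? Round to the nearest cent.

With 12 periods per year: i = 0.00936667, n = 96.
FV-annuity factor = 154.523718; PMT = 7400 / 154.523718 = 47.8891

R$47.89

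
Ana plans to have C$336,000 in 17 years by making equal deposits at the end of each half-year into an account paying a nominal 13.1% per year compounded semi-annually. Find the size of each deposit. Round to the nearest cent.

With 2 periods per year: i = 0.0655, n = 34.
PMT = 336000 / ( [(1+0.0655)^34 − 1] / 0.0655 ) = 336000 / 116.733495 = 2,878.3512

C$2,878.35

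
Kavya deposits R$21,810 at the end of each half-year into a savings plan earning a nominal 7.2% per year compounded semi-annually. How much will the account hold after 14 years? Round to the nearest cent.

i = 0.072/2 = 0.036 per half-year; n = 14·2 = 28.
Accumulation factor s(28|0.036) = 46.999672; FV = 21810 × 46.999672 = 1,025,062.8496

R$1,025,062.85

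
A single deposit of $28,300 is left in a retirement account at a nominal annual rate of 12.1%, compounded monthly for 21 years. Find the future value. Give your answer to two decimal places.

$354,651.78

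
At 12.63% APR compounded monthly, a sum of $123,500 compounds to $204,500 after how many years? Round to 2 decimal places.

Periodic rate i = 0.1263/12 = 0.010525.
(1+i)^n = 204500/123500 = 1.65587, so n = ln 1.65587 / ln 1.01052 = 48.1688 months
= 48.1688/12 years

4.01 years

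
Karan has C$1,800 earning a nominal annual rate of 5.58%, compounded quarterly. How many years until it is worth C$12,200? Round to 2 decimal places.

Periodic rate i = 0.0558/4 = 0.01395.
n = ln(12200/1800) / ln(1+0.01395) = ln(6.77778) / 0.013854 = 138.1338 quarters
= 138.1338/4 years

34.53 years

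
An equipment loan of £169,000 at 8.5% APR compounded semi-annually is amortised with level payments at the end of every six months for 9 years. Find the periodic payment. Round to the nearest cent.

£13,622.55

With 2 periods per year: i = 0.0425, n = 18.
PMT = 169000 / ( [1 − (1+0.0425)^(−18)] / 0.0425 ) = 169000 / 12.405900 = 13,622.5507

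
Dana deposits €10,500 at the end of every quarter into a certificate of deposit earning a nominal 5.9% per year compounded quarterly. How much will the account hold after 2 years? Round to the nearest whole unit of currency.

€88,467

i = 0.059/4 = 0.01475 per quarter; n = 2·4 = 8.
Accumulation factor s(8|0.01475) = 8.425411; FV = 10500 × 8.425411 = 88,466.8134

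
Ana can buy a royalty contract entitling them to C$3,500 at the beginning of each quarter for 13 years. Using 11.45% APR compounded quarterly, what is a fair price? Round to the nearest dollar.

i = 0.1145/4 = 0.028625 per quarter; n = 13·4 = 52.
PV = 3500 × [1 − (1+0.028625)^(−52)] / 0.028625 × (1+i) = 3500 × 27.652337 = 96,783.1793
(annuity-due: payments at period start, so ×(1+i).)

C$96,783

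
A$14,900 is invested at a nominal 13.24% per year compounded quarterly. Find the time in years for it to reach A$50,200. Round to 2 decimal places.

9.33 years

Periodic rate i = 0.1324/4 = 0.0331.
n = ln(50200/14900) / ln(1+0.0331) = ln(3.36913) / 0.032564 = 37.3005 quarters
= 37.3005/4 years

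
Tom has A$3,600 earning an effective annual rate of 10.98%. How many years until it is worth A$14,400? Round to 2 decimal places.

13.31 years

(1+i)^n = 14400/3600 = 4.00000, so n = ln 4.00000 / ln 1.1098 = 13.3067 years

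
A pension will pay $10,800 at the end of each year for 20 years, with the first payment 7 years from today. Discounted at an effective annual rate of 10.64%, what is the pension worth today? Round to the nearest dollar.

Value one period before first payment (t=6): 10800 × [1 − (1+0.1064)^(−20)] / 0.1064 = 10800 × 8.154512 = 88,068.7249
Discount back 6 years: 88,068.7249 × (1+0.1064)^(−6) = 88,068.7249 × 0.545164 = 48,011.8793

$48,012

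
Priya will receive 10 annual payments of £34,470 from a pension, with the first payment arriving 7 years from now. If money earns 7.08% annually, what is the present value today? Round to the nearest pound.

Value one period before first payment (t=6): 34470 × [1 − (1+0.0708)^(−10)] / 0.0708 = 34470 × 6.997682 = 241,210.0898
PV₀ = 241,210.0898 / (1+0.0708)^6 = 241,210.0898 / 1.507475 = 160,009.3258

£160,009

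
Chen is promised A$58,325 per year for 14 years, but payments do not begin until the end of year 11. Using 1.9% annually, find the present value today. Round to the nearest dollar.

A$589,093

Value one period before first payment (t=10): 58325 × [1 − (1+0.019)^(−14)] / 0.019 = 58325 × 12.191888 = 711,091.8945
Discount back 10 years: 711,091.8945 × (1+0.019)^(−10) = 711,091.8945 × 0.828434 = 589,093.0354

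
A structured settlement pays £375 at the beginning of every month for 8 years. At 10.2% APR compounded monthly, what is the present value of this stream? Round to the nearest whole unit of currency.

£24,750

Periodic rate i = 0.102/12 = 0.0085; n = 8 × 12 = 96 periods.
PV = PMT · [1 − (1+i)^(−n)] / i × (1+i) = 375 · 66.000458 = 24,750.1719
Payments are at the start of each period, so multiply by (1+i).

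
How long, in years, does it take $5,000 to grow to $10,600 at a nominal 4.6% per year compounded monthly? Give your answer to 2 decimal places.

Periodic rate i = 0.046/12 = 0.00383333.
n = ln(10600/5000) / ln(1+0.00383333) = ln(2.12000) / 0.003826 = 196.3971 months
= 196.3971/12 years

16.37 years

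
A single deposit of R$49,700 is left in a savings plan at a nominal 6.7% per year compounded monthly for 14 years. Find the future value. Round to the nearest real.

i = 0.067/12 = 0.00558333 per month; n = 14·12 = 168.
49,700 × (1+0.00558333)^168 = 49,700 × 2.548210 = 126,646.0333

R$126,646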